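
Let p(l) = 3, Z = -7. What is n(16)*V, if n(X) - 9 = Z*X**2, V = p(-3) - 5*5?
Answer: 39226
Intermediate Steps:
V = -22 (V = 3 - 5*5 = 3 - 25 = -22)
n(X) = 9 - 7*X**2
n(16)*V = (9 - 7*16**2)*(-22) = (9 - 7*256)*(-22) = (9 - 1792)*(-22) = -1783*(-22) = 39226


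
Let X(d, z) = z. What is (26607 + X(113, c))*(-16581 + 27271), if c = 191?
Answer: 286470620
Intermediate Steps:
(26607 + X(113, c))*(-16581 + 27271) = (26607 + 191)*(-16581 + 27271) = 26798*10690 = 286470620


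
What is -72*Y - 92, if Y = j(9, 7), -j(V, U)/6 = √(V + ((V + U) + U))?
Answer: -92 + 1728*√2 ≈ 2351.8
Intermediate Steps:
j(V, U) = -6*√(2*U + 2*V) (j(V, U) = -6*√(V + ((V + U) + U)) = -6*√(V + ((U + V) + U)) = -6*√(V + (V + 2*U)) = -6*√(2*U + 2*V))
Y = -24*√2 (Y = -6*√(2*7 + 2*9) = -6*√(14 + 18) = -24*√2 ≈ -33.941)
-72*Y - 92 = -(-1728)*√2 - 92 = 1728*√2 - 92 = -92 + 1728*√2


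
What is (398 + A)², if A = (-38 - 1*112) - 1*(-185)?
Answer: 187489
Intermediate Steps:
A = 35 (A = (-38 - 112) + 185 = -150 + 185 = 35)
(398 + A)² = (398 + 35)² = 433² = 187489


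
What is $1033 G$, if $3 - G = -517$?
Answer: $537160$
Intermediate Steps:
$G = 520$ ($G = 3 - -517 = 3 + 517 = 520$)
$1033 G = 1033 \cdot 520 = 537160$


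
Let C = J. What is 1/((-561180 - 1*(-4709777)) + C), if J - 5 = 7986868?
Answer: 1/12135470 ≈ 8.2403e-8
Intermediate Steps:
J = 7986873 (J = 5 + 7986868 = 7986873)
C = 7986873
1/((-561180 - 1*(-4709777)) + C) = 1/((-561180 - 1*(-4709777)) + 7986873) = 1/((-561180 + 4709777) + 7986873) = 1/(4148597 + 7986873) = 1/12135470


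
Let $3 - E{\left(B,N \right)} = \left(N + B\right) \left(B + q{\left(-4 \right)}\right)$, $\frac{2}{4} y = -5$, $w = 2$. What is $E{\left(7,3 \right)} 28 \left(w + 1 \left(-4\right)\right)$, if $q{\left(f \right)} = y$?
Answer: $-1848$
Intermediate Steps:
$y = -10$ ($y = 2 \left(-5\right) = -10$)
$q{\left(f \right)} = -10$
$E{\left(B,N \right)} = 3 - \left(-10 + B\right) \left(B + N\right)$ ($E{\left(B,N \right)} = 3 - \left(N + B\right) \left(B - 10\right) = 3 - \left(B + N\right) \left(-10 + B\right) = 3 - \left(-10 + B\right) \left(B + N\right)$)
$E{\left(7,3 \right)} 28 \left(w + 1 \left(-4\right)\right) = \left(3 - 7^{2} + 10 \cdot 7 + 10 \cdot 3 - 7 \cdot 3\right) 28 \left(2 + 1 \left(-4\right)\right) = \left(3 - 49 + 70 + 30 - 21\right) 28 \left(2 - 4\right) = \left(3 - 49 + 70 + 30 - 21\right) 28 \left(-2\right) = 33 \cdot 28 \left(-2\right) = 924 \left(-2\right) = -1848$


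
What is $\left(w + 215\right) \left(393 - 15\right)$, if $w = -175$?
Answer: $15120$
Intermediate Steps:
$\left(w + 215\right) \left(393 - 15\right) = \left(-175 + 215\right) \left(393 - 15\right) = 40 \cdot 378 = 15120$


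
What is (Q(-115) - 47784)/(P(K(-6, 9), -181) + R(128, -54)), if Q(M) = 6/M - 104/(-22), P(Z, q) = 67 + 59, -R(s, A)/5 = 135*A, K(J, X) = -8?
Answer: -30220423/23134320 ≈ -1.3063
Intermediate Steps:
R(s, A) = -675*A
P(Z, q) = 126
Q(M) = 52/11 + 6/M (Q(M) = 6/M - 104*(-1/22) = 6/M + 52/11 = 52/11 + 6/M)
(Q(-115) - 47784)/(P(K(-6, 9), -181) + R(128, -54)) = ((52/11 + 6/(-115)) - 47784)/(126 - 675*(-54)) = ((52/11 + 6*(-1/115)) - 47784)/(126 + 36450) = ((52/11 - 6/115) - 47784)/36576 = (5914/1265 - 47784)*(1/36576) = -60440846/1265*1/36576 = -30220423/23134320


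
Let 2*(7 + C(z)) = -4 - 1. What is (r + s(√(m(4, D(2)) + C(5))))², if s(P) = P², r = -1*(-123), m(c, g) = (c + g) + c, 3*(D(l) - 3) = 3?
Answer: 63001/4 ≈ 15750.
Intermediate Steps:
C(z) = -19/2 (C(z) = -7 + (-4 - 1)/2 = -7 + (½)*(-5) = -7 - 5/2 = -19/2)
D(l) = 4 (D(l) = 3 + (⅓)*3 = 3 + 1 = 4)
m(c, g) = g + 2*c
r = 123
(r + s(√(m(4, D(2)) + C(5))))² = (123 + (√((4 + 2*4) - 19/2))²)² = (123 + (√((4 + 8) - 19/2))²)² = (123 + (√(12 - 19/2))²)² = (123 + (√(5/2))²)² = (123 + (√10/2)²)² = (123 + 5/2)² = (251/2)² = 63001/4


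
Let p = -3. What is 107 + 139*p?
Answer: -310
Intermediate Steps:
107 + 139*p = 107 + 139*(-3) = 107 - 417 = -310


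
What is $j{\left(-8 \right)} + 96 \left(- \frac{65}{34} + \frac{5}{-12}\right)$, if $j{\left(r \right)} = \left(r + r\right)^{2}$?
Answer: $\frac{552}{17} \approx 32.471$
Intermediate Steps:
$j{\left(r \right)} = 4 r^{2}$ ($j{\left(r \right)} = \left(2 r\right)^{2} = 4 r^{2}$)
$j{\left(-8 \right)} + 96 \left(- \frac{65}{34} + \frac{5}{-12}\right) = 4 \left(-8\right)^{2} + 96 \left(- \frac{65}{34} + \frac{5}{-12}\right) = 4 \cdot 64 + 96 \left(\left(-65\right) \frac{1}{34} + 5 \left(- \frac{1}{12}\right)\right) = 256 + 96 \left(- \frac{65}{34} - \frac{5}{12}\right) = 256 + 96 \left(- \frac{475}{204}\right) = 256 - \frac{3800}{17} = \frac{552}{17}$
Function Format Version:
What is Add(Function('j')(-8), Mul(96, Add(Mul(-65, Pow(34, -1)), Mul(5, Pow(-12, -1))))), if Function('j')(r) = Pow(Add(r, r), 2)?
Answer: Rational(552, 17) ≈ 32.471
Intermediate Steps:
Function('j')(r) = Mul(4, Pow(r, 2)) (Function('j')(r) = Pow(Mul(2, r), 2) = Mul(4, Pow(r, 2)))
Add(Function('j')(-8), Mul(96, Add(Mul(-65, Pow(34, -1)), Mul(5, Pow(-12, -1))))) = Add(Mul(4, Pow(-8, 2)), Mul(96, Add(Mul(-65, Pow(34, -1)), Mul(5, Pow(-12, -1))))) = Add(Mul(4, 64), Mul(96, Add(Mul(-65, Rational(1, 34)), Mul(5, Rational(-1, 12))))) = Add(256, Mul(96, Add(Rational(-65, 34), Rational(-5, 12)))) = Add(256, Mul(96, Rational(-475, 204))) = Add(256, Rational(-3800, 17)) = Rational(552, 17)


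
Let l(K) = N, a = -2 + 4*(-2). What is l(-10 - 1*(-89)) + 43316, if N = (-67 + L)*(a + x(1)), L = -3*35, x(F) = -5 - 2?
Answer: 46240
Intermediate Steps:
x(F) = -7
a = -10 (a = -2 - 8 = -10)
L = -105
N = 2924 (N = (-67 - 105)*(-10 - 7) = -172*(-17) = 2924)
l(K) = 2924
l(-10 - 1*(-89)) + 43316 = 2924 + 43316 = 46240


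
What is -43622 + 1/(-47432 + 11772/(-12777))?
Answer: -8812377377323/202016812 ≈ -43622.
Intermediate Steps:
-43622 + 1/(-47432 + 11772/(-12777)) = -43622 + 1/(-47432 + 11772*(-1/12777)) = -43622 + 1/(-47432 - 3924/4259) = -43622 + 1/(-202016812/4259) = -43622 - 4259/202016812 = -8812377377323/202016812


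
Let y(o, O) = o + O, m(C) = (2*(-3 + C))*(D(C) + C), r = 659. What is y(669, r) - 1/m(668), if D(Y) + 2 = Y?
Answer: 2356164159/1774220 ≈ 1328.0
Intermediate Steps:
D(Y) = -2 + Y
m(C) = (-6 + 2*C)*(-2 + 2*C) (m(C) = (2*(-3 + C))*((-2 + C) + C) = (-6 + 2*C)*(-2 + 2*C))
y(o, O) = O + o
y(669, r) - 1/m(668) = (659 + 669) - 1/(12 - 16*668 + 4*668²) = 1328 - 1/(12 - 10688 + 4*446224) = 1328 - 1/(12 - 10688 + 1784896) = 1328 - 1/1774220 = 2356164159/1774220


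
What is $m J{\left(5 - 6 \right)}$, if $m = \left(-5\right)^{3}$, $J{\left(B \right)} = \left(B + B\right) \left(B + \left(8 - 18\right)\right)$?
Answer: $-2750$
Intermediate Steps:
$J{\left(B \right)} = 2 B \left(-10 + B\right)$ ($J{\left(B \right)} = 2 B \left(B + \left(8 - 18\right)\right) = 2 B \left(B - 10\right) = 2 B \left(-10 + B\right)$)
$m = -125$
$m J{\left(5 - 6 \right)} = - 125 \cdot 2 \left(5 - 6\right) \left(-10 + \left(5 - 6\right)\right) = - 125 \cdot 2 \left(-1\right) \left(-10 - 1\right) = - 125 \cdot 2 \left(-1\right) \left(-11\right) = \left(-125\right) 22 = -2750$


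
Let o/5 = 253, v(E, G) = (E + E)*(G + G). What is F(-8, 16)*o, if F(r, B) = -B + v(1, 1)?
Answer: -15180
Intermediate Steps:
v(E, G) = 4*E*G (v(E, G) = (2*E)*(2*G) = 4*E*G)
o = 1265 (o = 5*253 = 1265)
F(r, B) = 4 - B (F(r, B) = -B + 4*1*1 = -B + 4 = 4 - B)
F(-8, 16)*o = (4 - 1*16)*1265 = (4 - 16)*1265 = -12*1265 = -15180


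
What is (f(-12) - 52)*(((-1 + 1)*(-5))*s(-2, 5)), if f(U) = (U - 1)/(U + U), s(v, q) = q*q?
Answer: 0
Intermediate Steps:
s(v, q) = q²
f(U) = (-1 + U)/(2*U) (f(U) = (-1 + U)/((2*U)) = (-1 + U)*(1/(2*U)) = (-1 + U)/(2*U))
(f(-12) - 52)*(((-1 + 1)*(-5))*s(-2, 5)) = ((½)*(-1 - 12)/(-12) - 52)*(((-1 + 1)*(-5))*5²) = ((½)*(-1/12)*(-13) - 52)*((0*(-5))*25) = (13/24 - 52)*(0*25) = -1235/24*0 = 0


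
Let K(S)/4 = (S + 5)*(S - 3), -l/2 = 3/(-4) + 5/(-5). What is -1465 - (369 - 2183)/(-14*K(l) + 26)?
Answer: -156197/106 ≈ -1473.6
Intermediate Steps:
l = 7/2 (l = -2*(3/(-4) + 5/(-5)) = -2*(3*(-1/4) + 5*(-1/5)) = -2*(-3/4 - 1) = -2*(-7/4) = 7/2 ≈ 3.5000)
K(S) = 4*(-3 + S)*(5 + S) (K(S) = 4*((S + 5)*(S - 3)) = 4*((5 + S)*(-3 + S)) = 4*((-3 + S)*(5 + S)) = 4*(-3 + S)*(5 + S))
-1465 - (369 - 2183)/(-14*K(l) + 26) = -1465 - (369 - 2183)/(-14*(-60 + 4*(7/2)**2 + 8*(7/2)) + 26) = -1465 - (-1814)/(-14*(-60 + 4*(49/4) + 28) + 26) = -1465 - (-1814)/(-14*(-60 + 49 + 28) + 26) = -1465 - (-1814)/(-14*17 + 26) = -1465 - (-1814)/(-238 + 26) = -1465 - (-1814)/(-212) = -1465 - (-1814)*(-1)/212 = -1465 - 1*907/106 = -1465 - 907/106 = -156197/106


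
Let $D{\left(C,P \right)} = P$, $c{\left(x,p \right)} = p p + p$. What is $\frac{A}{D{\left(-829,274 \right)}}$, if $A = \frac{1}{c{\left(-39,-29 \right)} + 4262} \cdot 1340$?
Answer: $\frac{335}{347569} \approx 0.00096384$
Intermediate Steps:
$c{\left(x,p \right)} = p + p^{2}$ ($c{\left(x,p \right)} = p^{2} + p = p + p^{2}$)
$A = \frac{670}{2537}$ ($A = \frac{1}{- 29 \left(1 - 29\right) + 4262} \cdot 1340 = \frac{1}{\left(-29\right) \left(-28\right) + 4262} \cdot 1340 = \frac{1}{812 + 4262} \cdot 1340 = \frac{1}{5074} \cdot 1340 = \frac{670}{2537} \approx 0.26409$)
$\frac{A}{D{\left(-829,274 \right)}} = \frac{670}{2537 \cdot 274} = \frac{670}{2537} \cdot \frac{1}{274} = \frac{335}{347569}$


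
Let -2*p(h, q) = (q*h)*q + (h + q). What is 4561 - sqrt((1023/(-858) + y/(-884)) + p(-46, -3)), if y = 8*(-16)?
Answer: 4561 - sqrt(11255530)/221 ≈ 4545.8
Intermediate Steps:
y = -128
p(h, q) = -h/2 - q/2 - h*q**2/2 (p(h, q) = -((q*h)*q + (h + q))/2 = -((h*q)*q + (h + q))/2 = -(h*q**2 + (h + q))/2 = -(h + q + h*q**2)/2 = -h/2 - q/2 - h*q**2/2)
4561 - sqrt((1023/(-858) + y/(-884)) + p(-46, -3)) = 4561 - sqrt((1023/(-858) - 128/(-884)) + (-1/2*(-46) - 1/2*(-3) - 1/2*(-46)*(-3)**2)) = 4561 - sqrt((1023*(-1/858) - 128*(-1/884)) + (23 + 3/2 - 1/2*(-46)*9)) = 4561 - sqrt((-31/26 + 32/221) + (23 + 3/2 + 207)) = 4561 - sqrt(-463/442 + 463/2) = 4561 - sqrt(50930/221) = 4561 - sqrt(11255530)/221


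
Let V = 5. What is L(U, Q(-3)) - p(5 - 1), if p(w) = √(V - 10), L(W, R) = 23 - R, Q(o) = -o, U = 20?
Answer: 20 - I*√5 ≈ 20.0 - 2.2361*I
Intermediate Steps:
p(w) = I*√5 (p(w) = √(5 - 10) = √(-5) = I*√5)
L(U, Q(-3)) - p(5 - 1) = (23 - (-1)*(-3)) - I*√5 = (23 - 1*3) - I*√5 = (23 - 3) - I*√5 = 20 - I*√5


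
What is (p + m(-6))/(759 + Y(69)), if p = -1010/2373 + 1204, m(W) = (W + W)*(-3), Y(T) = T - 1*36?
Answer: 133705/85428 ≈ 1.5651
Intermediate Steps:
Y(T) = -36 + T (Y(T) = T - 36 = -36 + T)
m(W) = -6*W (m(W) = (2*W)*(-3) = -6*W)
p = 2856082/2373 (p = -1010*1/2373 + 1204 = -1010/2373 + 1204 = 2856082/2373 ≈ 1203.6)
(p + m(-6))/(759 + Y(69)) = (2856082/2373 - 6*(-6))/(759 + (-36 + 69)) = (2856082/2373 + 36)/(759 + 33) = (2941510/2373)/792 = (2941510/2373)*(1/792) = 133705/85428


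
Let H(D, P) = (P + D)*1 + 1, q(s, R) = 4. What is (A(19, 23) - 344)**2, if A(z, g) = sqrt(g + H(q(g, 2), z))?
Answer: (344 - sqrt(47))**2 ≈ 1.1367e+5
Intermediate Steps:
H(D, P) = 1 + D + P (H(D, P) = (D + P)*1 + 1 = (D + P) + 1 = 1 + D + P)
A(z, g) = sqrt(5 + g + z) (A(z, g) = sqrt(g + (1 + 4 + z)) = sqrt(g + (5 + z)) = sqrt(5 + g + z))
(A(19, 23) - 344)**2 = (sqrt(5 + 23 + 19) - 344)**2 = (sqrt(47) - 344)**2 = (-344 + sqrt(47))**2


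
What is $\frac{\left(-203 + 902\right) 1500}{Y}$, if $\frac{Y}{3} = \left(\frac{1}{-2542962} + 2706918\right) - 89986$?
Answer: $\frac{888765219000}{6654758632583} \approx 0.13355$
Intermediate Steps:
$Y = \frac{6654758632583}{847654}$ ($Y = 3 \left(\left(\frac{1}{-2542962} + 2706918\right) - 89986\right) = 3 \left(\left(- \frac{1}{2542962} + 2706918\right) + \left(-249870 + 159884\right)\right) = 3 \left(\frac{6883589611115}{2542962} - 89986\right) = 3 \cdot \frac{6654758632583}{2542962} = \frac{6654758632583}{847654} \approx 7.8508 \cdot 10^{6}$)
$\frac{\left(-203 + 902\right) 1500}{Y} = \frac{\left(-203 + 902\right) 1500}{\frac{6654758632583}{847654}} = 699 \cdot 1500 \cdot \frac{847654}{6654758632583} = 1048500 \cdot \frac{847654}{6654758632583} = \frac{888765219000}{6654758632583}$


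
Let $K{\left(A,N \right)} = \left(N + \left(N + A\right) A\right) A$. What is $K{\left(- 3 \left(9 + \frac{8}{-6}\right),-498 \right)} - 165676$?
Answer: $-429831$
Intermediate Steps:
$K{\left(A,N \right)} = A \left(N + A \left(A + N\right)\right)$ ($K{\left(A,N \right)} = \left(N + \left(A + N\right) A\right) A = \left(N + A \left(A + N\right)\right) A = A \left(N + A \left(A + N\right)\right)$)
$K{\left(- 3 \left(9 + \frac{8}{-6}\right),-498 \right)} - 165676 = - 3 \left(9 + \frac{8}{-6}\right) \left(-498 + \left(- 3 \left(9 + \frac{8}{-6}\right)\right)^{2} + - 3 \left(9 + \frac{8}{-6}\right) \left(-498\right)\right) - 165676 = - 3 \left(9 + 8 \left(- \frac{1}{6}\right)\right) \left(-498 + \left(- 3 \left(9 + 8 \left(- \frac{1}{6}\right)\right)\right)^{2} + - 3 \left(9 + 8 \left(- \frac{1}{6}\right)\right) \left(-498\right)\right) - 165676 = - 3 \left(9 - \frac{4}{3}\right) \left(-498 + \left(- 3 \left(9 - \frac{4}{3}\right)\right)^{2} + - 3 \left(9 - \frac{4}{3}\right) \left(-498\right)\right) - 165676 = \left(-3\right) \frac{23}{3} \left(-498 + \left(\left(-3\right) \frac{23}{3}\right)^{2} + \left(-3\right) \frac{23}{3} \left(-498\right)\right) - 165676 = - 23 \left(-498 + \left(-23\right)^{2} - -11454\right) - 165676 = - 23 \left(-498 + 529 + 11454\right) - 165676 = \left(-23\right) 11485 - 165676 = -264155 - 165676 = -429831$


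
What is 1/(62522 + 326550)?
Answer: 1/389072 ≈ 2.5702e-6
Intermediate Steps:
1/(62522 + 326550) = 1/389072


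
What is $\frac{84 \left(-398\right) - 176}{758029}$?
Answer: $- \frac{33608}{758029} \approx -0.044336$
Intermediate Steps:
$\frac{84 \left(-398\right) - 176}{758029} = \left(-33432 - 176\right) \frac{1}{758029} = \left(-33608\right) \frac{1}{758029} = - \frac{33608}{758029}$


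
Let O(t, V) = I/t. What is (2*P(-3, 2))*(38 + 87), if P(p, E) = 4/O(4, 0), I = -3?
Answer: -4000/3 ≈ -1333.3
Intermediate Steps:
O(t, V) = -3/t
P(p, E) = -16/3 (P(p, E) = 4/((-3/4)) = 4/((-3*¼)) = 4/(-¾) = 4*(-4/3) = -16/3)
(2*P(-3, 2))*(38 + 87) = (2*(-16/3))*(38 + 87) = -32/3*125 = -4000/3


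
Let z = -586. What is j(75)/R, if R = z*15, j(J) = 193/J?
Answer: -193/659250 ≈ -0.00029276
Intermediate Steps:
R = -8790 (R = -586*15 = -8790)
j(75)/R = (193/75)/(-8790) = (193*(1/75))*(-1/8790) = (193/75)*(-1/8790) = -193/659250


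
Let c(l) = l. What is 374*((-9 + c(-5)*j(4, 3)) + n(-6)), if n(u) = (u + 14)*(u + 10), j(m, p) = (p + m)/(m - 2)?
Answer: 2057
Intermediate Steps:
j(m, p) = (m + p)/(-2 + m)
n(u) = (10 + u)*(14 + u) (n(u) = (14 + u)*(10 + u) = (10 + u)*(14 + u))
374*((-9 + c(-5)*j(4, 3)) + n(-6)) = 374*((-9 - 5*(4 + 3)/(-2 + 4)) + (140 + (-6)² + 24*(-6))) = 374*((-9 - 5*7/2) + (140 + 36 - 144)) = 374*((-9 - 5*7/2) + 32) = 374*((-9 - 35/2) + 32) = 374*(-53/2 + 32) = 374*(11/2) = 2057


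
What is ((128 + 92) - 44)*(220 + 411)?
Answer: 111056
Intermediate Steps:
((128 + 92) - 44)*(220 + 411) = (220 - 44)*631 = 176*631 = 111056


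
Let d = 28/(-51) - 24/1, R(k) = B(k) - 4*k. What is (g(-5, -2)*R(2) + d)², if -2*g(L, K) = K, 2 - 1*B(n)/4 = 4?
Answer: 4276624/2601 ≈ 1644.2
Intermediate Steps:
B(n) = -8 (B(n) = 8 - 4*4 = 8 - 16 = -8)
g(L, K) = -K/2
R(k) = -8 - 4*k
d = -1252/51 (d = 28*(-1/51) - 24*1 = -28/51 - 24 = -1252/51 ≈ -24.549)
(g(-5, -2)*R(2) + d)² = ((-½*(-2))*(-8 - 4*2) - 1252/51)² = (1*(-8 - 8) - 1252/51)² = (1*(-16) - 1252/51)² = (-16 - 1252/51)² = (-2068/51)² = 4276624/2601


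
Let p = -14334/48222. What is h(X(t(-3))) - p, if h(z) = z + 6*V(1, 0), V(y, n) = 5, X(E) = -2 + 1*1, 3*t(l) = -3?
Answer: 235462/8037 ≈ 29.297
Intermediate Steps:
t(l) = -1 (t(l) = (1/3)*(-3) = -1)
X(E) = -1 (X(E) = -2 + 1 = -1)
h(z) = 30 + z (h(z) = z + 6*5 = z + 30 = 30 + z)
p = -2389/8037 (p = -14334*1/48222 = -2389/8037 ≈ -0.29725)
h(X(t(-3))) - p = (30 - 1) - 1*(-2389/8037) = 29 + 2389/8037 = 235462/8037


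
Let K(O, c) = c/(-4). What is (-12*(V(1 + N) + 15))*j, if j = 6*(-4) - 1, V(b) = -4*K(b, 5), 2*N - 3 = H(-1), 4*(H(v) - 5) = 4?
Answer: 6000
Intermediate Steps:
H(v) = 6 (H(v) = 5 + (1/4)*4 = 5 + 1 = 6)
N = 9/2 (N = 3/2 + (1/2)*6 = 3/2 + 3 = 9/2 ≈ 4.5000)
K(O, c) = -c/4 (K(O, c) = c*(-1/4) = -c/4)
V(b) = 5 (V(b) = -(-1)*5 = -4*(-5/4) = 5)
j = -25 (j = -24 - 1 = -25)
(-12*(V(1 + N) + 15))*j = -12*(5 + 15)*(-25) = -12*20*(-25) = -240*(-25) = 6000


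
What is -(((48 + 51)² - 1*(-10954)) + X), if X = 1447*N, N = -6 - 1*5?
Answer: -4838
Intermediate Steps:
N = -11 (N = -6 - 5 = -11)
X = -15917 (X = 1447*(-11) = -15917)
-(((48 + 51)² - 1*(-10954)) + X) = -(((48 + 51)² - 1*(-10954)) - 15917) = -((99² + 10954) - 15917) = -((9801 + 10954) - 15917) = -(20755 - 15917) = -1*4838 = -4838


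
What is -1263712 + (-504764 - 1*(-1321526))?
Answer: -446950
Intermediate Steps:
-1263712 + (-504764 - 1*(-1321526)) = -1263712 + (-504764 + 1321526) = -1263712 + 816762 = -446950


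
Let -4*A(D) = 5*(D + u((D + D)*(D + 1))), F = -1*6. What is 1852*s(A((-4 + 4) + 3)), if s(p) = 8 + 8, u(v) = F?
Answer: 29632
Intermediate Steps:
F = -6
u(v) = -6
A(D) = 15/2 - 5*D/4 (A(D) = -5*(D - 6)/4 = -5*(-6 + D)/4 = -(-30 + 5*D)/4 = 15/2 - 5*D/4)
s(p) = 16
1852*s(A((-4 + 4) + 3)) = 1852*16 = 29632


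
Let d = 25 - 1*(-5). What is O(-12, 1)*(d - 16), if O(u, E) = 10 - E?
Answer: 126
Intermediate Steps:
d = 30 (d = 25 + 5 = 30)
O(-12, 1)*(d - 16) = (10 - 1*1)*(30 - 16) = (10 - 1)*14 = 9*14 = 126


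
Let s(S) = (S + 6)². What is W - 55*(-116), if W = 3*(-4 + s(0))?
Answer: 6476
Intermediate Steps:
s(S) = (6 + S)²
W = 96 (W = 3*(-4 + (6 + 0)²) = 3*(-4 + 6²) = 3*(-4 + 36) = 3*32 = 96)
W - 55*(-116) = 96 - 55*(-116) = 96 + 6380 = 6476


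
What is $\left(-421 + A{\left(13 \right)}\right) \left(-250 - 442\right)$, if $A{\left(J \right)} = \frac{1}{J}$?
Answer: $\frac{3786624}{13} \approx 2.9128 \cdot 10^{5}$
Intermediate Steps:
$\left(-421 + A{\left(13 \right)}\right) \left(-250 - 442\right) = \left(-421 + \frac{1}{13}\right) \left(-250 - 442\right) = \left(-421 + \frac{1}{13}\right) \left(-692\right) = \left(- \frac{5472}{13}\right) \left(-692\right) = \frac{3786624}{13}$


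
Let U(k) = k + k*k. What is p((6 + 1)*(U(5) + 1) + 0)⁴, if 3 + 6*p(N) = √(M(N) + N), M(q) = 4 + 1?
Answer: (3 - √222)⁴/1296 ≈ 15.472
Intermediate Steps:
M(q) = 5
U(k) = k + k²
p(N) = -½ + √(5 + N)/6
p((6 + 1)*(U(5) + 1) + 0)⁴ = (-½ + √(5 + ((6 + 1)*(5*(1 + 5) + 1) + 0))/6)⁴ = (-½ + √(5 + (7*(5*6 + 1) + 0))/6)⁴ = (-½ + √(5 + (7*(30 + 1) + 0))/6)⁴ = (-½ + √(5 + (7*31 + 0))/6)⁴ = (-½ + √(5 + (217 + 0))/6)⁴ = (-½ + √(5 + 217)/6)⁴ = (-½ + √222/6)⁴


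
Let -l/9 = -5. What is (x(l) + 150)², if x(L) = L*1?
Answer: 38025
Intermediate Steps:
l = 45 (l = -9*(-5) = 45)
x(L) = L
(x(l) + 150)² = (45 + 150)² = 195² = 38025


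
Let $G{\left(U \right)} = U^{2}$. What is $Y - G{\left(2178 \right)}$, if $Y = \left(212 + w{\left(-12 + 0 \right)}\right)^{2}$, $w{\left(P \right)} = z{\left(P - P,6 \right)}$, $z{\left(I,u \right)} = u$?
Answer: $-4696160$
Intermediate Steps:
$w{\left(P \right)} = 6$
$Y = 47524$ ($Y = \left(212 + 6\right)^{2} = 218^{2} = 47524$)
$Y - G{\left(2178 \right)} = 47524 - 2178^{2} = 47524 - 4743684 = -4696160$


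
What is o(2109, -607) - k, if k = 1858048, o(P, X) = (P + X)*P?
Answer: 1309670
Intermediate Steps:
o(P, X) = P*(P + X)
o(2109, -607) - k = 2109*(2109 - 607) - 1*1858048 = 2109*1502 - 1858048 = 3167718 - 1858048 = 1309670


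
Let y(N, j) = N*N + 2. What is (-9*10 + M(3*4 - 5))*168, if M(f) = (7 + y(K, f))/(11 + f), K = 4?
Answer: -44660/3 ≈ -14887.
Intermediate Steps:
y(N, j) = 2 + N² (y(N, j) = N² + 2 = 2 + N²)
M(f) = 25/(11 + f) (M(f) = (7 + (2 + 4²))/(11 + f) = (7 + (2 + 16))/(11 + f) = (7 + 18)/(11 + f) = 25/(11 + f))
(-9*10 + M(3*4 - 5))*168 = (-9*10 + 25/(11 + (3*4 - 5)))*168 = (-90 + 25/(11 + (12 - 5)))*168 = (-90 + 25/(11 + 7))*168 = (-90 + 25/18)*168 = -1595/18*168 = -44660/3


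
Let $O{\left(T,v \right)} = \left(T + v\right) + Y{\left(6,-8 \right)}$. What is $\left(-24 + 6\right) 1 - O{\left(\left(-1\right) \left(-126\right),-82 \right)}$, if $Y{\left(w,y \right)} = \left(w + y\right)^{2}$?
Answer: $-66$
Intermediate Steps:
$O{\left(T,v \right)} = 4 + T + v$ ($O{\left(T,v \right)} = \left(T + v\right) + \left(6 - 8\right)^{2} = \left(T + v\right) + \left(-2\right)^{2} = \left(T + v\right) + 4 = 4 + T + v$)
$\left(-24 + 6\right) 1 - O{\left(\left(-1\right) \left(-126\right),-82 \right)} = \left(-24 + 6\right) 1 - \left(4 - -126 - 82\right) = \left(-18\right) 1 - \left(4 + 126 - 82\right) = -18 - 48 = -66$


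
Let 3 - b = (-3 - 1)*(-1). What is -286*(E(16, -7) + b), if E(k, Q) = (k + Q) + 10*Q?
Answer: 17732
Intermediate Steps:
b = -1 (b = 3 - (-3 - 1)*(-1) = 3 - (-4)*(-1) = 3 - 1*4 = 3 - 4 = -1)
E(k, Q) = k + 11*Q (E(k, Q) = (Q + k) + 10*Q = k + 11*Q)
-286*(E(16, -7) + b) = -286*((16 + 11*(-7)) - 1) = -286*((16 - 77) - 1) = -286*(-61 - 1) = -286*(-62) = 17732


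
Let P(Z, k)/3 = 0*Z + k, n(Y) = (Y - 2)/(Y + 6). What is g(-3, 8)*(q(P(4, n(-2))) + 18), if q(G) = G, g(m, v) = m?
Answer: -45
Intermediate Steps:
n(Y) = (-2 + Y)/(6 + Y)
P(Z, k) = 3*k (P(Z, k) = 3*(0*Z + k) = 3*(0 + k) = 3*k)
g(-3, 8)*(q(P(4, n(-2))) + 18) = -3*(3*((-2 - 2)/(6 - 2)) + 18) = -3*(3*(-4/4) + 18) = -3*(3*((¼)*(-4)) + 18) = -3*(3*(-1) + 18) = -3*(-3 + 18) = -3*15 = -45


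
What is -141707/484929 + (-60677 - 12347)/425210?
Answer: -47833344383/103098330045 ≈ -0.46396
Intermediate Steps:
-141707/484929 + (-60677 - 12347)/425210 = -141707*1/484929 - 73024*1/425210 = -141707/484929 - 36512/212605 = -47833344383/103098330045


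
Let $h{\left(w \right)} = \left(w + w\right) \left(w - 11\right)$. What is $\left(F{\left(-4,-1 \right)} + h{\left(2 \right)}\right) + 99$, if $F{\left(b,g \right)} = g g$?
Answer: $64$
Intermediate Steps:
$F{\left(b,g \right)} = g^{2}$
$h{\left(w \right)} = 2 w \left(-11 + w\right)$
$\left(F{\left(-4,-1 \right)} + h{\left(2 \right)}\right) + 99 = \left(\left(-1\right)^{2} + 2 \cdot 2 \left(-11 + 2\right)\right) + 99 = \left(1 + 2 \cdot 2 \left(-9\right)\right) + 99 = \left(1 - 36\right) + 99 = -35 + 99 = 64$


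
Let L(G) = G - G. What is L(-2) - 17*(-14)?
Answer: 238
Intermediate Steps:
L(G) = 0
L(-2) - 17*(-14) = 0 - 17*(-14) = 0 + 238 = 238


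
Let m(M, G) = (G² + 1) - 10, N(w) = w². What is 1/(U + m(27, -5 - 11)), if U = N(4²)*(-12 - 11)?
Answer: -1/5641 ≈ -0.00017727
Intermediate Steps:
U = -5888 (U = (4²)²*(-12 - 11) = 16²*(-23) = 256*(-23) = -5888)
m(M, G) = -9 + G² (m(M, G) = (1 + G²) - 10 = -9 + G²)
1/(U + m(27, -5 - 11)) = 1/(-5888 + (-9 + (-5 - 11)²)) = 1/(-5888 + (-9 + (-16)²)) = 1/(-5888 + (-9 + 256)) = 1/(-5888 + 247) = 1/(-5641) = -1/5641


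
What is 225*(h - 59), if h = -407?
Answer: -104850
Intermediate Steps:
225*(h - 59) = 225*(-407 - 59) = 225*(-466) = -104850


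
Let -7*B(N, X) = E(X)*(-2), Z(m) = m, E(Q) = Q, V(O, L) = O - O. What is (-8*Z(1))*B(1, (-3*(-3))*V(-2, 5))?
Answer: 0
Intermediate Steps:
V(O, L) = 0
B(N, X) = 2*X/7 (B(N, X) = -X*(-2)/7 = -(-2)*X/7 = 2*X/7)
(-8*Z(1))*B(1, (-3*(-3))*V(-2, 5)) = (-8*1)*(2*(-3*(-3)*0)/7) = -16*9*0/7 = -16*0/7 = -8*0 = 0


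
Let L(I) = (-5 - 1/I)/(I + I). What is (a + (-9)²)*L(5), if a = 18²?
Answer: -1053/5 ≈ -210.60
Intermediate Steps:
a = 324
L(I) = (-5 - 1/I)/(2*I) (L(I) = (-5 - 1/I)/((2*I)) = (-5 - 1/I)*(1/(2*I)) = (-5 - 1/I)/(2*I))
(a + (-9)²)*L(5) = (324 + (-9)²)*((½)*(-1 - 5*5)/5²) = (324 + 81)*((½)*(1/25)*(-1 - 25)) = 405*((½)*(1/25)*(-26)) = 405*(-13/25) = -1053/5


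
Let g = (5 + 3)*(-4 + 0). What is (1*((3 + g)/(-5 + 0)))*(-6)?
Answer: -174/5 ≈ -34.800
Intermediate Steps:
g = -32 (g = 8*(-4) = -32)
(1*((3 + g)/(-5 + 0)))*(-6) = (1*((3 - 32)/(-5 + 0)))*(-6) = (1*(-29/(-5)))*(-6) = (1*(-29*(-1/5)))*(-6) = (1*(29/5))*(-6) = (29/5)*(-6) = -174/5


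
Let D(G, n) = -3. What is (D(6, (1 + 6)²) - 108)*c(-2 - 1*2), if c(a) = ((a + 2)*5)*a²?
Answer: 17760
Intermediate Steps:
c(a) = a²*(10 + 5*a) (c(a) = ((2 + a)*5)*a² = (10 + 5*a)*a² = a²*(10 + 5*a))
(D(6, (1 + 6)²) - 108)*c(-2 - 1*2) = (-3 - 108)*(5*(-2 - 1*2)²*(2 + (-2 - 1*2))) = -555*(-2 - 2)²*(2 + (-2 - 2)) = -555*(-4)²*(2 - 4) = -555*16*(-2) = -111*(-160) = 17760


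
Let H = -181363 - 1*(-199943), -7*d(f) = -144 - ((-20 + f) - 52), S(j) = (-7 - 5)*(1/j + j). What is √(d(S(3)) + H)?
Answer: 2*√227661/7 ≈ 136.33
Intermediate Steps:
S(j) = -12*j - 12/j (S(j) = -12*(j + 1/j) = -12*j - 12/j)
d(f) = 72/7 + f/7 (d(f) = -(-144 - ((-20 + f) - 52))/7 = -(-144 - (-72 + f))/7 = -(-144 + (72 - f))/7 = -(-72 - f)/7 = 72/7 + f/7)
H = 18580 (H = -181363 + 199943 = 18580)
√(d(S(3)) + H) = √((72/7 + (-12*3 - 12/3)/7) + 18580) = √((72/7 + (-36 - 12*⅓)/7) + 18580) = √((72/7 + (-36 - 4)/7) + 18580) = √((72/7 + (⅐)*(-40)) + 18580) = √((72/7 - 40/7) + 18580) = √(32/7 + 18580) = √(130092/7) = 2*√227661/7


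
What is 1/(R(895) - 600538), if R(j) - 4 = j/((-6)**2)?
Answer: -36/21618329 ≈ -1.6653e-6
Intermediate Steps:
R(j) = 4 + j/36 (R(j) = 4 + j/((-6)**2) = 4 + j/36)
1/(R(895) - 600538) = 1/((4 + (1/36)*895) - 600538) = 1/((4 + 895/36) - 600538) = 1/(1039/36 - 600538) = 1/(-21618329/36) = -36/21618329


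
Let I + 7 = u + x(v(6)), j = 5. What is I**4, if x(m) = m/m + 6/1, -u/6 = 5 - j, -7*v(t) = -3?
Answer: 0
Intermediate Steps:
v(t) = 3/7 (v(t) = -1/7*(-3) = 3/7)
u = 0 (u = -6*(5 - 1*5) = -6*(5 - 5) = -6*0 = 0)
x(m) = 7 (x(m) = 1 + 6*1 = 1 + 6 = 7)
I = 0 (I = -7 + (0 + 7) = -7 + 7 = 0)
I**4 = 0**4 = 0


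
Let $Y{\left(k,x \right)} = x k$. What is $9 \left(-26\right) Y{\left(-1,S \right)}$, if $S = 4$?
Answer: $936$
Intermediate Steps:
$Y{\left(k,x \right)} = k x$
$9 \left(-26\right) Y{\left(-1,S \right)} = 9 \left(-26\right) \left(\left(-1\right) 4\right) = \left(-234\right) \left(-4\right) = 936$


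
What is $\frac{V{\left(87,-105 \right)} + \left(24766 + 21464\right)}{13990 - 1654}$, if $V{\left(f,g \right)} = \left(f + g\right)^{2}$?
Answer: $\frac{7759}{2056} \approx 3.7738$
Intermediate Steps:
$\frac{V{\left(87,-105 \right)} + \left(24766 + 21464\right)}{13990 - 1654} = \frac{\left(87 - 105\right)^{2} + \left(24766 + 21464\right)}{13990 - 1654} = \frac{\left(-18\right)^{2} + 46230}{12336} = \left(324 + 46230\right) \frac{1}{12336} = 46554 \cdot \frac{1}{12336} = \frac{7759}{2056}$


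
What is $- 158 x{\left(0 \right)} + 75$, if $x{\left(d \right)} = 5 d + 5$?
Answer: $-715$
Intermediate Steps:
$x{\left(d \right)} = 5 + 5 d$
$- 158 x{\left(0 \right)} + 75 = - 158 \left(5 + 5 \cdot 0\right) + 75 = - 158 \left(5 + 0\right) + 75 = \left(-158\right) 5 + 75 = -790 + 75 = -715$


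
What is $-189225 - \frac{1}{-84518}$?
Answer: $- \frac{15992918549}{84518} \approx -1.8923 \cdot 10^{5}$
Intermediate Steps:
$-189225 - \frac{1}{-84518} = -189225 - - \frac{1}{84518} = -189225 + \frac{1}{84518} = - \frac{15992918549}{84518}$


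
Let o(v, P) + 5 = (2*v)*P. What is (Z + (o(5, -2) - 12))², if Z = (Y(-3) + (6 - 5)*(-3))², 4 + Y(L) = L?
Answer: 3969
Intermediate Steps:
o(v, P) = -5 + 2*P*v (o(v, P) = -5 + (2*v)*P = -5 + 2*P*v)
Y(L) = -4 + L
Z = 100 (Z = ((-4 - 3) + (6 - 5)*(-3))² = (-7 + 1*(-3))² = (-7 - 3)² = (-10)² = 100)
(Z + (o(5, -2) - 12))² = (100 + ((-5 + 2*(-2)*5) - 12))² = (100 + ((-5 - 20) - 12))² = (100 + (-25 - 12))² = (100 - 37)² = 63² = 3969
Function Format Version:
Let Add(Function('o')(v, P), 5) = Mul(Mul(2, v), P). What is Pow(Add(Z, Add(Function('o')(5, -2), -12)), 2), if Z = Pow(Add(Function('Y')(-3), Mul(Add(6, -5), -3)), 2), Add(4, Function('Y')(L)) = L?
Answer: 3969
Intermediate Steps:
Function('o')(v, P) = Add(-5, Mul(2, P, v)) (Function('o')(v, P) = Add(-5, Mul(Mul(2, v), P)) = Add(-5, Mul(2, P, v)))
Function('Y')(L) = Add(-4, L)
Z = 100 (Z = Pow(Add(Add(-4, -3), Mul(Add(6, -5), -3)), 2) = Pow(Add(-7, Mul(1, -3)), 2) = Pow(Add(-7, -3), 2) = Pow(-10, 2) = 100)
Pow(Add(Z, Add(Function('o')(5, -2), -12)), 2) = Pow(Add(100, Add(Add(-5, Mul(2, -2, 5)), -12)), 2) = Pow(Add(100, Add(Add(-5, -20), -12)), 2) = Pow(Add(100, Add(-25, -12)), 2) = Pow(Add(100, -37), 2) = Pow(63, 2) = 3969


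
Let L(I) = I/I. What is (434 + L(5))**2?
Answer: 189225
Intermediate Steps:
L(I) = 1
(434 + L(5))**2 = (434 + 1)**2 = 435**2 = 189225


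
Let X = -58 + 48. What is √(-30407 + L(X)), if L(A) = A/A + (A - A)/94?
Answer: I*√30406 ≈ 174.37*I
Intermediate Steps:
X = -10
L(A) = 1 (L(A) = 1 + 0*(1/94) = 1 + 0 = 1)
√(-30407 + L(X)) = √(-30407 + 1) = √(-30406) = I*√30406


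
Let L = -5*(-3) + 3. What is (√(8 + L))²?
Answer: 26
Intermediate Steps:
L = 18 (L = 15 + 3 = 18)
(√(8 + L))² = (√(8 + 18))² = (√26)² = 26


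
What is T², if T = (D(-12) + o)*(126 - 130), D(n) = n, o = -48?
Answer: 57600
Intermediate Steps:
T = 240 (T = (-12 - 48)*(126 - 130) = -60*(-4) = 240)
T² = 240² = 57600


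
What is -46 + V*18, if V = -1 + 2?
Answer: -28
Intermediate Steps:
V = 1
-46 + V*18 = -46 + 1*18 = -46 + 18 = -28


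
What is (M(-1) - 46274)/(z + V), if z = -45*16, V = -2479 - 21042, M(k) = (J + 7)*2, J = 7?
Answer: 46246/24241 ≈ 1.9078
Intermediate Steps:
M(k) = 28 (M(k) = (7 + 7)*2 = 14*2 = 28)
V = -23521
z = -720
(M(-1) - 46274)/(z + V) = (28 - 46274)/(-720 - 23521) = -46246/(-24241) = -46246*(-1/24241) = 46246/24241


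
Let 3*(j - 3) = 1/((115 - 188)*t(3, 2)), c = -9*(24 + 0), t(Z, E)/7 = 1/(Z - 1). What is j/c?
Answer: -4597/331128 ≈ -0.013883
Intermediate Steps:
t(Z, E) = 7/(-1 + Z) (t(Z, E) = 7/(Z - 1) = 7/(-1 + Z))
c = -216 (c = -9*24 = -216)
j = 4597/1533 (j = 3 + (1/((115 - 188)*((7/(-1 + 3)))))/3 = 3 + (1/((-73)*((7/2))))/3 = 3 + (-1/(73*(7*(½))))/3 = 3 + (-1/(73*7/2))/3 = 3 + (-1/73*2/7)/3 = 3 + (⅓)*(-2/511) = 3 - 2/1533 = 4597/1533 ≈ 2.9987)
j/c = (4597/1533)/(-216) = (4597/1533)*(-1/216) = -4597/331128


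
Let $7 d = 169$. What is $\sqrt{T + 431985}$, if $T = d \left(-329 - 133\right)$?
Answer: $3 \sqrt{46759} \approx 648.71$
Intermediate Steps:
$d = \frac{169}{7}$ ($d = \frac{1}{7} \cdot 169 = \frac{169}{7} \approx 24.143$)
$T = -11154$ ($T = \frac{169 \left(-329 - 133\right)}{7} = \frac{169}{7} \left(-462\right) = -11154$)
$\sqrt{T + 431985} = \sqrt{-11154 + 431985} = \sqrt{420831} = 3 \sqrt{46759}$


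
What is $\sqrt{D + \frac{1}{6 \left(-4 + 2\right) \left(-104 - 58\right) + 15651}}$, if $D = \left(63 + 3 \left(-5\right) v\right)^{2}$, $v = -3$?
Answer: $\frac{\sqrt{401220898355}}{5865} \approx 108.0$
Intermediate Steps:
$D = 11664$ ($D = \left(63 + 3 \left(-5\right) \left(-3\right)\right)^{2} = \left(63 - -45\right)^{2} = \left(63 + 45\right)^{2} = 108^{2} = 11664$)
$\sqrt{D + \frac{1}{6 \left(-4 + 2\right) \left(-104 - 58\right) + 15651}} = \sqrt{11664 + \frac{1}{6 \left(-4 + 2\right) \left(-104 - 58\right) + 15651}} = \sqrt{11664 + \frac{1}{6 \left(-2\right) \left(-162\right) + 15651}} = \sqrt{11664 + \frac{1}{\left(-12\right) \left(-162\right) + 15651}} = \sqrt{11664 + \frac{1}{1944 + 15651}} = \sqrt{11664 + \frac{1}{17595}} = \sqrt{\frac{205228081}{17595}} = \frac{\sqrt{401220898355}}{5865}$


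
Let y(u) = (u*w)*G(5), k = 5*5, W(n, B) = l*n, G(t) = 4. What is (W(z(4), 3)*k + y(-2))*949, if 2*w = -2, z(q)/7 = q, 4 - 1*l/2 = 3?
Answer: 1336192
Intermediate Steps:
l = 2 (l = 8 - 2*3 = 8 - 6 = 2)
z(q) = 7*q
w = -1 (w = (½)*(-2) = -1)
W(n, B) = 2*n
k = 25
y(u) = -4*u (y(u) = (u*(-1))*4 = -u*4 = -4*u)
(W(z(4), 3)*k + y(-2))*949 = ((2*(7*4))*25 - 4*(-2))*949 = ((2*28)*25 + 8)*949 = (56*25 + 8)*949 = (1400 + 8)*949 = 1408*949 = 1336192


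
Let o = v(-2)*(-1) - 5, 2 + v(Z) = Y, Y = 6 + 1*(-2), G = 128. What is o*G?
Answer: -896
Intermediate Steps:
Y = 4 (Y = 6 - 2 = 4)
v(Z) = 2 (v(Z) = -2 + 4 = 2)
o = -7 (o = 2*(-1) - 5 = -2 - 5 = -7)
o*G = -7*128 = -896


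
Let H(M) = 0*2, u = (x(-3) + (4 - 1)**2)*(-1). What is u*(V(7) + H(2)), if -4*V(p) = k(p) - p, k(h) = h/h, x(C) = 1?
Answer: -15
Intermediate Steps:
u = -10 (u = (1 + (4 - 1)**2)*(-1) = (1 + 3**2)*(-1) = (1 + 9)*(-1) = 10*(-1) = -10)
H(M) = 0
k(h) = 1
V(p) = -1/4 + p/4 (V(p) = -(1 - p)/4 = -1/4 + p/4)
u*(V(7) + H(2)) = -10*((-1/4 + (1/4)*7) + 0) = -10*((-1/4 + 7/4) + 0) = -10*(3/2 + 0) = -10*3/2 = -15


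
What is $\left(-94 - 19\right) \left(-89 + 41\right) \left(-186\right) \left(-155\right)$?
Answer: $156373920$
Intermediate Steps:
$\left(-94 - 19\right) \left(-89 + 41\right) \left(-186\right) \left(-155\right) = \left(-113\right) \left(-48\right) \left(-186\right) \left(-155\right) = 5424 \left(-186\right) \left(-155\right) = \left(-1008864\right) \left(-155\right) = 156373920$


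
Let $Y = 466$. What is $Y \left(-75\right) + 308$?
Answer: $-34642$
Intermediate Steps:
$Y \left(-75\right) + 308 = 466 \left(-75\right) + 308 = -34950 + 308 = -34642$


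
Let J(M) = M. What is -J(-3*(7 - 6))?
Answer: 3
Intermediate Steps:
-J(-3*(7 - 6)) = -(-3)*(7 - 6) = -(-3) = -1*(-3) = 3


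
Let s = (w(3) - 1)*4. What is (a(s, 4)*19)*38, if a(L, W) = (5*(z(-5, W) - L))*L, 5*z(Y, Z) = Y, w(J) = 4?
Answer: -563160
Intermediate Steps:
z(Y, Z) = Y/5
s = 12 (s = (4 - 1)*4 = 3*4 = 12)
a(L, W) = L*(-5 - 5*L) (a(L, W) = (5*((⅕)*(-5) - L))*L = (5*(-1 - L))*L = (-5 - 5*L)*L = L*(-5 - 5*L))
(a(s, 4)*19)*38 = (-5*12*(1 + 12)*19)*38 = (-5*12*13*19)*38 = -780*19*38 = -14820*38 = -563160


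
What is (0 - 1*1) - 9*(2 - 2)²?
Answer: -1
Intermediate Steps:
(0 - 1*1) - 9*(2 - 2)² = (0 - 1) - 9*0² = -1 - 9*0 = -1 + 0 = -1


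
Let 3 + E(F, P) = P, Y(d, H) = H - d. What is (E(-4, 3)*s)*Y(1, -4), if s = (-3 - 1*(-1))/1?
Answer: 0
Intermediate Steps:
E(F, P) = -3 + P
s = -2 (s = 1*(-3 + 1) = 1*(-2) = -2)
(E(-4, 3)*s)*Y(1, -4) = ((-3 + 3)*(-2))*(-4 - 1*1) = (0*(-2))*(-4 - 1) = 0*(-5) = 0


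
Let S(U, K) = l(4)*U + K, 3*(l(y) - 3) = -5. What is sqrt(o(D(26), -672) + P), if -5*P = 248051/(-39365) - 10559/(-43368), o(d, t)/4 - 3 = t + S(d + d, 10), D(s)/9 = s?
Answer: I*sqrt(101123613918984668622)/853590660 ≈ 11.781*I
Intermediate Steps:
l(y) = 4/3 (l(y) = 3 + (1/3)*(-5) = 3 - 5/3 = 4/3)
S(U, K) = K + 4*U/3 (S(U, K) = 4*U/3 + K = K + 4*U/3)
D(s) = 9*s
o(d, t) = 52 + 4*t + 32*d/3 (o(d, t) = 12 + 4*(t + (10 + 4*(d + d)/3)) = 12 + 4*(t + (10 + 4*(2*d)/3)) = 12 + 4*(t + (10 + 8*d/3)) = 12 + 4*(10 + t + 8*d/3) = 12 + (40 + 4*t + 32*d/3) = 52 + 4*t + 32*d/3)
P = 10341820733/8535906600 (P = -(248051/(-39365) - 10559/(-43368))/5 = -(248051*(-1/39365) - 10559*(-1/43368))/5 = -(-248051/39365 + 10559/43368)/5 = -1/5*(-10341820733/1707181320) = 10341820733/8535906600 ≈ 1.2116)
sqrt(o(D(26), -672) + P) = sqrt((52 + 4*(-672) + 32*(9*26)/3) + 10341820733/8535906600) = sqrt((52 - 2688 + (32/3)*234) + 10341820733/8535906600) = sqrt((52 - 2688 + 2496) + 10341820733/8535906600) = sqrt(-140 + 10341820733/8535906600) = sqrt(-1184685103267/8535906600) = I*sqrt(101123613918984668622)/853590660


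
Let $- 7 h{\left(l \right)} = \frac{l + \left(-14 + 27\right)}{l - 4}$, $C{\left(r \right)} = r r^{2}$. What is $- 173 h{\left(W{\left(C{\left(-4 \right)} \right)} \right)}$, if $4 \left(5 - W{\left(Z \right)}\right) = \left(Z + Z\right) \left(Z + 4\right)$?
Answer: $\frac{329046}{13433} \approx 24.495$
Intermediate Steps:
$C{\left(r \right)} = r^{3}$
$W{\left(Z \right)} = 5 - \frac{Z \left(4 + Z\right)}{2}$ ($W{\left(Z \right)} = 5 - \frac{\left(Z + Z\right) \left(Z + 4\right)}{4} = 5 - \frac{2 Z \left(4 + Z\right)}{4} = 5 - \frac{Z \left(4 + Z\right)}{2}$)
$h{\left(l \right)} = - \frac{13 + l}{7 \left(-4 + l\right)}$ ($h{\left(l \right)} = - \frac{\left(l + \left(-14 + 27\right)\right) \frac{1}{l - 4}}{7} = - \frac{\left(l + 13\right) \frac{1}{-4 + l}}{7} = - \frac{\left(13 + l\right) \frac{1}{-4 + l}}{7} = - \frac{\frac{1}{-4 + l} \left(13 + l\right)}{7} = - \frac{13 + l}{7 \left(-4 + l\right)}$)
$- 173 h{\left(W{\left(C{\left(-4 \right)} \right)} \right)} = - 173 \frac{-13 - \left(5 - 2 \left(-4\right)^{3} - \frac{\left(\left(-4\right)^{3}\right)^{2}}{2}\right)}{7 \left(-4 - \left(-5 - 128 + 2048\right)\right)} = - 173 \frac{-13 - \left(5 - -128 - \frac{\left(-64\right)^{2}}{2}\right)}{7 \left(-4 - \left(-133 + 2048\right)\right)} = - 173 \frac{-13 - \left(5 + 128 - 2048\right)}{7 \left(-4 + \left(5 + 128 - 2048\right)\right)} = - 173 \frac{-13 - -1915}{7 \left(-4 - 1915\right)} = - 173 \frac{-13 + 1915}{7 \left(-1919\right)} = - 173 \cdot \frac{1}{7} \left(- \frac{1}{1919}\right) 1902 = \left(-173\right) \left(- \frac{1902}{13433}\right) = \frac{329046}{13433}$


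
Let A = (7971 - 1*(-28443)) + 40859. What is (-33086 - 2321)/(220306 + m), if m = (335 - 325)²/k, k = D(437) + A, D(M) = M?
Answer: -275147797/1711997936 ≈ -0.16072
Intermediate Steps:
A = 77273 (A = (7971 + 28443) + 40859 = 36414 + 40859 = 77273)
k = 77710 (k = 437 + 77273 = 77710)
m = 10/7771 (m = (335 - 325)²/77710 = 10²*(1/77710) = 100*(1/77710) = 10/7771 ≈ 0.0012868)
(-33086 - 2321)/(220306 + m) = (-33086 - 2321)/(220306 + 10/7771) = -35407/1711997936/7771 = -35407*7771/1711997936 = -275147797/1711997936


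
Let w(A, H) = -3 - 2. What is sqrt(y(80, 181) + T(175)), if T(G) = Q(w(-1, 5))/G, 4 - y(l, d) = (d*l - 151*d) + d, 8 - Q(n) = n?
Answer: sqrt(15525741)/35 ≈ 112.58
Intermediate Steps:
w(A, H) = -5
Q(n) = 8 - n
y(l, d) = 4 + 150*d - d*l (y(l, d) = 4 - ((d*l - 151*d) + d) = 4 - ((-151*d + d*l) + d) = 4 - (-150*d + d*l) = 4 + (150*d - d*l) = 4 + 150*d - d*l)
T(G) = 13/G (T(G) = (8 - 1*(-5))/G = (8 + 5)/G = 13/G)
sqrt(y(80, 181) + T(175)) = sqrt((4 + 150*181 - 1*181*80) + 13/175) = sqrt((4 + 27150 - 14480) + 13*(1/175)) = sqrt(12674 + 13/175) = sqrt(2217963/175) = sqrt(15525741)/35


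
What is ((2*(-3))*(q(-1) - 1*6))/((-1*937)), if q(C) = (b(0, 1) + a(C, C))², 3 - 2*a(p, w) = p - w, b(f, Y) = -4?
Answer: 3/1874 ≈ 0.0016009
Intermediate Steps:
a(p, w) = 3/2 + w/2 - p/2 (a(p, w) = 3/2 - (p - w)/2 = 3/2 + (w/2 - p/2) = 3/2 + w/2 - p/2)
q(C) = 25/4 (q(C) = (-4 + (3/2 + C/2 - C/2))² = (-4 + 3/2)² = (-5/2)² = 25/4)
((2*(-3))*(q(-1) - 1*6))/((-1*937)) = ((2*(-3))*(25/4 - 1*6))/((-1*937)) = -6*(25/4 - 6)/(-937) = -6*¼*(-1/937) = -3/2*(-1/937) = 3/1874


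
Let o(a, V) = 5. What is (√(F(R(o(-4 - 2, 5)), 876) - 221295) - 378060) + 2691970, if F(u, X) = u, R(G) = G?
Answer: 2313910 + I*√221290 ≈ 2.3139e+6 + 470.41*I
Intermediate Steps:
(√(F(R(o(-4 - 2, 5)), 876) - 221295) - 378060) + 2691970 = (√(5 - 221295) - 378060) + 2691970 = (√(-221290) - 378060) + 2691970 = (I*√221290 - 378060) + 2691970 = (-378060 + I*√221290) + 2691970 = 2313910 + I*√221290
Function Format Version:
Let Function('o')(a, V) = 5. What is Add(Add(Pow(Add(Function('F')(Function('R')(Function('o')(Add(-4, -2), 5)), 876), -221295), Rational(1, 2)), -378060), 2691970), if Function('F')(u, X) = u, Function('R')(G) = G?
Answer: Add(2313910, Mul(I, Pow(221290, Rational(1, 2)))) ≈ Add(2.3139e+6, Mul(470.41, I))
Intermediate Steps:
Add(Add(Pow(Add(Function('F')(Function('R')(Function('o')(Add(-4, -2), 5)), 876), -221295), Rational(1, 2)), -378060), 2691970) = Add(Add(Pow(Add(5, -221295), Rational(1, 2)), -378060), 2691970) = Add(Add(Pow(-221290, Rational(1, 2)), -378060), 2691970) = Add(Add(Mul(I, Pow(221290, Rational(1, 2))), -378060), 2691970) = Add(Add(-378060, Mul(I, Pow(221290, Rational(1, 2)))), 2691970) = Add(2313910, Mul(I, Pow(221290, Rational(1, 2))))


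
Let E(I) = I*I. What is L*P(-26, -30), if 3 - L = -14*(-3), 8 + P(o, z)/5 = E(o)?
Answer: -130260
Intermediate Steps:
E(I) = I²
P(o, z) = -40 + 5*o²
L = -39 (L = 3 - (-14)*(-3) = 3 - 1*42 = 3 - 42 = -39)
L*P(-26, -30) = -39*(-40 + 5*(-26)²) = -39*(-40 + 5*676) = -39*(-40 + 3380) = -39*3340 = -130260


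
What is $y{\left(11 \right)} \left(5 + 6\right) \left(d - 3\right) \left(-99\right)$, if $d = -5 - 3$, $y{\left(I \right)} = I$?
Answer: $131769$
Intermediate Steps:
$d = -8$ ($d = -5 - 3 = -8$)
$y{\left(11 \right)} \left(5 + 6\right) \left(d - 3\right) \left(-99\right) = 11 \left(5 + 6\right) \left(-8 - 3\right) \left(-99\right) = 11 \cdot 11 \left(-8 - 3\right) \left(-99\right) = 11 \cdot 11 \left(-11\right) \left(-99\right) = 11 \left(-121\right) \left(-99\right) = \left(-1331\right) \left(-99\right) = 131769$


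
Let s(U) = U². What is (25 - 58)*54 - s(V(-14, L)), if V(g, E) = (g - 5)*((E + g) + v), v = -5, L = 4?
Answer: -83007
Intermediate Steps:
V(g, E) = (-5 + g)*(-5 + E + g) (V(g, E) = (g - 5)*((E + g) - 5) = (-5 + g)*(-5 + E + g))
(25 - 58)*54 - s(V(-14, L)) = (25 - 58)*54 - (25 + (-14)² - 10*(-14) - 5*4 + 4*(-14))² = -33*54 - (25 + 196 + 140 - 20 - 56)² = -1782 - 1*285² = -1782 - 1*81225 = -1782 - 81225 = -83007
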